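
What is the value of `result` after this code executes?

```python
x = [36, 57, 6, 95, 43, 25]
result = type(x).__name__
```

x is list; result = 'list'

'list'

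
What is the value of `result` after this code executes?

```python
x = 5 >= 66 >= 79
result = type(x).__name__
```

x is bool; result = 'bool'

'bool'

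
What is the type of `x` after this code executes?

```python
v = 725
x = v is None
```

'is' comparison returns bool

bool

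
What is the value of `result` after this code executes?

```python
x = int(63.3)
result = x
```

x = 63; result = 63

63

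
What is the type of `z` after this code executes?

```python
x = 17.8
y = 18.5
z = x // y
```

float // float = float

float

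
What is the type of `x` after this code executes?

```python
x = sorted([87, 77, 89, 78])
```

sorted() always returns list

list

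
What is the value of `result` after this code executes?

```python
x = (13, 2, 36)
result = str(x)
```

x = (13, 2, 36); result = '(13, 2, 36)'

'(13, 2, 36)'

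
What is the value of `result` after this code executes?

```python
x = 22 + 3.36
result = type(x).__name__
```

x is float; result = 'float'

'float'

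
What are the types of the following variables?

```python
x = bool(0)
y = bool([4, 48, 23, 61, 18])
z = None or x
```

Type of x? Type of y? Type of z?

bool() returns bool; bool() returns bool; None or bool returns the bool

bool, bool, bool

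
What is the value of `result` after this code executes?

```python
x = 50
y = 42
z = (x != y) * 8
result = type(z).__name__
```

x is int; y is int; z is int; result = 'int'

'int'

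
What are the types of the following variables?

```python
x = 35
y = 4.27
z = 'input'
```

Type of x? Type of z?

x is assigned a bare integer (no decimal point), so it is an int; z is assigned a quoted string literal, so it is a str

int, str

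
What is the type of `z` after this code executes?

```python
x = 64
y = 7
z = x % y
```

int % int = int

int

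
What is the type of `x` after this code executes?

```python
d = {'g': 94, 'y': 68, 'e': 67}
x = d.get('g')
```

dict.get() returns value type when found

int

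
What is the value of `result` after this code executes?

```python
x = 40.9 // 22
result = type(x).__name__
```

x is float; result = 'float'

'float'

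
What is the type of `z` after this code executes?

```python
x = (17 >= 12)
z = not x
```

'not' returns bool

bool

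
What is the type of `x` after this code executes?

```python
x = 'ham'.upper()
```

str.upper() returns str

str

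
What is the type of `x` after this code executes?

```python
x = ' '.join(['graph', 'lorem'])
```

str.join() returns str

str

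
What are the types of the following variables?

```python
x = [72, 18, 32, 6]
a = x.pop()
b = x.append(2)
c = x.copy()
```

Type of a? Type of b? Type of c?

pop() returns element; append() returns None; copy() returns list

int, NoneType, list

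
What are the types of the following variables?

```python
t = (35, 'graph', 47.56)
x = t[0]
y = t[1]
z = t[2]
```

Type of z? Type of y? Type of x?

tuple[2] is float; tuple[1] is str; tuple[0] is int

float, str, int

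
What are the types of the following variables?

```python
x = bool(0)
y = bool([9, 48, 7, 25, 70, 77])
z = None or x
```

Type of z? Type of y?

None or bool returns the bool; bool() returns bool

bool, bool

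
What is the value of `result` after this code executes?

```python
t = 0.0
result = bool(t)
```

t = 0.0; result = False

False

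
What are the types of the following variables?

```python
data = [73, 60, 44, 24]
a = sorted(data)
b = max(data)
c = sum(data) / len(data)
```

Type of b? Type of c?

max of ints returns int; int / int = float

int, float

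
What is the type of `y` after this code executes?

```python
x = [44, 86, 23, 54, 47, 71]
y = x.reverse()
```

list.reverse() returns None

NoneType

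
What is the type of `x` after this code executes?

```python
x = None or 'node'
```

'or' with None returns the other truthy value (str)

str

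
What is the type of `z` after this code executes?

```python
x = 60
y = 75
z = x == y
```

Equality comparison returns bool

bool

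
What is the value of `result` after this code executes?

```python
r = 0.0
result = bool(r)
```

r = 0.0; result = False

False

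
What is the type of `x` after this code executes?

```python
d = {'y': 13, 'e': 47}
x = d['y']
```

Accessing dict[str, int] with str key returns int

int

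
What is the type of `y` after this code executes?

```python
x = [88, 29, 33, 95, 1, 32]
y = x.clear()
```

list.clear() returns None

NoneType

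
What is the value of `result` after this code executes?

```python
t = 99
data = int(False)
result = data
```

t = 99; data = 0; result = 0

0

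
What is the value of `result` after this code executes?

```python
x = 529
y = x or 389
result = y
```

x = 529; y = 529; result = 529

529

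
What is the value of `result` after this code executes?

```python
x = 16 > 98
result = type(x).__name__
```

x is bool; result = 'bool'

'bool'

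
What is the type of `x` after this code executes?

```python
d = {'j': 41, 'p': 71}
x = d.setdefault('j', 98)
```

dict.setdefault() returns the (existing or default) value

int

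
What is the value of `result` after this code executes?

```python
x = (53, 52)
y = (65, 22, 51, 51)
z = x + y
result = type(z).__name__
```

x is tuple; y is tuple; z is tuple; result = 'tuple'

'tuple'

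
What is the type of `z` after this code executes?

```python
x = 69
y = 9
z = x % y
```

int % int = int

int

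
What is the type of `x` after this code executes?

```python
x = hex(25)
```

hex() returns str representation

str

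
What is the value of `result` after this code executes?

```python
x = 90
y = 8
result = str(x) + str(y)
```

x = 90; y = 8; result = '908'

'908'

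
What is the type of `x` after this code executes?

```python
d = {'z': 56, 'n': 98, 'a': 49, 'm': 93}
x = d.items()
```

dict.items() returns dict_items view

dict_items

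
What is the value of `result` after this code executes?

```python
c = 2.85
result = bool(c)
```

c = 2.85; result = True

True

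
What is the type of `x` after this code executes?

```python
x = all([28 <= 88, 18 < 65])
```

all() returns bool

bool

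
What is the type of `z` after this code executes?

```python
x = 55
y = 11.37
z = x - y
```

int - float = float

float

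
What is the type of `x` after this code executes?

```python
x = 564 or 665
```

'or' returns first truthy value (int)

int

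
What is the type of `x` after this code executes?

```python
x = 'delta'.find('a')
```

str.find() returns int index

int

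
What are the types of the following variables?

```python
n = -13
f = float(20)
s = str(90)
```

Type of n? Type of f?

n is assigned a bare integer (no decimal point), so it is an int; f is assigned the result of calling float(), which returns a float

int, float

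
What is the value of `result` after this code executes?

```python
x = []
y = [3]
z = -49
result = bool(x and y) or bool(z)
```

x = []; y = [3]; z = -49; result = True

True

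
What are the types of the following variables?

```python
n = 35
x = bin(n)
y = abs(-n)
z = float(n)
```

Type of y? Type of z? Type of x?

abs() of int returns int; float() returns float; bin() returns str

int, float, str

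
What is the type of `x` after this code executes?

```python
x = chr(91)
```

chr() returns str (single char)

str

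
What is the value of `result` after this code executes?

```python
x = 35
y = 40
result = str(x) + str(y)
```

x = 35; y = 40; result = '3540'

'3540'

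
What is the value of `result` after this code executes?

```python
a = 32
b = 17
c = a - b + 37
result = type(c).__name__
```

a is int; b is int; c is int; result = 'int'

'int'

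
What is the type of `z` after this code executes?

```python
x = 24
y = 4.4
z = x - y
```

int - float = float

float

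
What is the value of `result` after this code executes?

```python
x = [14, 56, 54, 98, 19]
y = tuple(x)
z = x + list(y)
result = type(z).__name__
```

x is list; y is tuple; z is list; result = 'list'

'list'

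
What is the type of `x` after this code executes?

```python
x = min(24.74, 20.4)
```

min() of floats returns float

float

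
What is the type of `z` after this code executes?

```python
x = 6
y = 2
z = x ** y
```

positive int ** positive int = int

int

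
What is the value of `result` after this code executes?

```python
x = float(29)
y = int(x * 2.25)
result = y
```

x = 29.0; y = 65; result = 65

65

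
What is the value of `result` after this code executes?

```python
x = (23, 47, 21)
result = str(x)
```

x = (23, 47, 21); result = '(23, 47, 21)'

'(23, 47, 21)'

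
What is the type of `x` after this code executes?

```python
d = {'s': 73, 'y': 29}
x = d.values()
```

.values() returns dict_values view

dict_values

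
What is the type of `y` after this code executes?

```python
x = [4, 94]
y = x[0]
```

Indexing list[int] returns int

int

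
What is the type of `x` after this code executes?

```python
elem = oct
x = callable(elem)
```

callable() returns bool

bool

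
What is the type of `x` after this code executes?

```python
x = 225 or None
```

'or' returns first truthy value

int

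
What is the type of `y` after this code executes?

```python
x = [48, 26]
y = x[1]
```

Indexing list[int] returns int

int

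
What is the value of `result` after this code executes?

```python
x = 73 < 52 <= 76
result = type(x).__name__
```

x is bool; result = 'bool'

'bool'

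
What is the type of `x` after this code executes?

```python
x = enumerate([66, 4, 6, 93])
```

enumerate() returns an enumerate object

enumerate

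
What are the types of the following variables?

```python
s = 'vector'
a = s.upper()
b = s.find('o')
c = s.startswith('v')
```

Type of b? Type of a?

find() returns int; upper() returns str

int, str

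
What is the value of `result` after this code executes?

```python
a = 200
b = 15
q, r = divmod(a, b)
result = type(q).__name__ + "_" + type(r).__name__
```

a is int; b is int; q is int; r is int; result = 'int_int'

'int_int'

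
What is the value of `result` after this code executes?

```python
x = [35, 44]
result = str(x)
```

x = [35, 44]; result = '[35, 44]'

'[35, 44]'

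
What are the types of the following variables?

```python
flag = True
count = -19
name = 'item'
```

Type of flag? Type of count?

flag is assigned the constant True, which has type bool; count is assigned a bare integer (no decimal point), so it is an int

bool, int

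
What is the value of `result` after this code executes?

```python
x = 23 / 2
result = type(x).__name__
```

x is float; result = 'float'

'float'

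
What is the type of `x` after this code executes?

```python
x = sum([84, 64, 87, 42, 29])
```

sum() of ints returns int

int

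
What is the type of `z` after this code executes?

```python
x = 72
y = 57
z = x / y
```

int / int = float

float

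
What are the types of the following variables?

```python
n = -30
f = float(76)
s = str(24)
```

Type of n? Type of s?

n is assigned a bare integer (no decimal point), so it is an int; s is assigned the result of calling str(), which returns a str

int, str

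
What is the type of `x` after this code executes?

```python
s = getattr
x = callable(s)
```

callable() returns bool

bool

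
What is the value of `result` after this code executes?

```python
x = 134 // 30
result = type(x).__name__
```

x is int; result = 'int'

'int'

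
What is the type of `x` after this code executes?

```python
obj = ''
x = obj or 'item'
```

'or' returns first truthy value (str)

str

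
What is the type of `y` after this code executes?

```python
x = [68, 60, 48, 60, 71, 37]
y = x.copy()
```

list.copy() returns list

list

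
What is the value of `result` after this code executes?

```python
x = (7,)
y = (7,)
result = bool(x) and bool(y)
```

x = (7,); y = (7,); result = True

True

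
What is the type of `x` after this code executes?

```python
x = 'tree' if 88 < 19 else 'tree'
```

Both branches of conditional are str

str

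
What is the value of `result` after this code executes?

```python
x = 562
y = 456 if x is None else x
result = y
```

x = 562; y = 562; result = 562

562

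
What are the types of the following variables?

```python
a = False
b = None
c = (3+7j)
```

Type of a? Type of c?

a is assigned the constant False, which has type bool; c is assigned (3+7j), an int plus an imaginary literal (j suffix), which evaluates to complex

bool, complex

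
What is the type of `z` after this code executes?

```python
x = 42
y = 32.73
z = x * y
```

int * float = float

float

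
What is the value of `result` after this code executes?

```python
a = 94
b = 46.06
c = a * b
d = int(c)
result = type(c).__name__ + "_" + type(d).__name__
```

a is int; b is float; c is float; d is int; result = 'float_int'

'float_int'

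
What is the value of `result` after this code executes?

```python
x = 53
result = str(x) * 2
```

x = 53; result = '5353'

'5353'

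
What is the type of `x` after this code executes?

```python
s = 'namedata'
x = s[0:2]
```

Slicing a str returns str

str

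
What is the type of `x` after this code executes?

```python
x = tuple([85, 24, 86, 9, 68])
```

tuple() constructor returns tuple

tuple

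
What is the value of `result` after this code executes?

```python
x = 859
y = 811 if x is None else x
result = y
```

x = 859; y = 859; result = 859

859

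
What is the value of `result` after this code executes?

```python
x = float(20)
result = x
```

x = 20.0; result = 20.0

20.0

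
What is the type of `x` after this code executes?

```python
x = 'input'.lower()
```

str.lower() returns str

str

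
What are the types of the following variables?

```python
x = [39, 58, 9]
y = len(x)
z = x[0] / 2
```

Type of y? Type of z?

len() returns int; int / int = float

int, float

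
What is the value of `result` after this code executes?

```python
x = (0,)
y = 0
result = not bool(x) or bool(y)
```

x = (0,); y = 0; result = False

False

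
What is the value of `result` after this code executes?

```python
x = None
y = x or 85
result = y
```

x = None; y = 85; result = 85

85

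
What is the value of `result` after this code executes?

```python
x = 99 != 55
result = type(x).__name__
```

x is bool; result = 'bool'

'bool'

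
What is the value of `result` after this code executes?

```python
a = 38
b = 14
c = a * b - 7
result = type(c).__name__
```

a is int; b is int; c is int; result = 'int'

'int'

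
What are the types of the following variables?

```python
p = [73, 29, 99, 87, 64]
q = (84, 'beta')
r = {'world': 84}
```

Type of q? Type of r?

q is assigned a tuple (parenthesized, comma-separated values); r is assigned a dict literal ({key: value})

tuple, dict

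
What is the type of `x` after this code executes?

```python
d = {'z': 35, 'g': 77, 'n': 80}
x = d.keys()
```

.keys() returns dict_keys view

dict_keys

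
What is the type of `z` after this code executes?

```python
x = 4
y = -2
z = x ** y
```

int ** negative = float

float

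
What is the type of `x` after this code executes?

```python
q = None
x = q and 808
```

'and' returns first falsy value (None)

NoneType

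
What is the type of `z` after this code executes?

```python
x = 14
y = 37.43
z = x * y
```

int * float = float

float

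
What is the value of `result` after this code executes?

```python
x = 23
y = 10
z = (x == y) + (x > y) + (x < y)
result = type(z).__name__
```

x is int; y is int; z is int; result = 'int'

'int'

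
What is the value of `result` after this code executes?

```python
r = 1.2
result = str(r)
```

r = 1.2; result = '1.2'

'1.2'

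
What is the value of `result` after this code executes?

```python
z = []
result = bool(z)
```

z = []; result = False

False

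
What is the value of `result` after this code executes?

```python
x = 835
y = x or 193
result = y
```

x = 835; y = 835; result = 835

835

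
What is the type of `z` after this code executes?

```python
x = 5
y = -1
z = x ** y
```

int ** negative = float

float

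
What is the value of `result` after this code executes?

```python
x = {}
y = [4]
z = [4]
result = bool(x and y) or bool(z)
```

x = {}; y = [4]; z = [4]; result = True

True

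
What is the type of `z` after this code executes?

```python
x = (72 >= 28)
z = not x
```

'not' returns bool

bool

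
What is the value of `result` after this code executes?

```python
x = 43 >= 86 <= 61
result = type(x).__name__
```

x is bool; result = 'bool'

'bool'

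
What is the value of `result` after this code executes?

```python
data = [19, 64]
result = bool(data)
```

data = [19, 64]; result = True

True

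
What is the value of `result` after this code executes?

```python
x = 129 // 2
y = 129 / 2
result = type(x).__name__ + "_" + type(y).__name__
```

x is int; y is float; result = 'int_float'

'int_float'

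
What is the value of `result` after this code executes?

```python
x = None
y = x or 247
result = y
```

x = None; y = 247; result = 247

247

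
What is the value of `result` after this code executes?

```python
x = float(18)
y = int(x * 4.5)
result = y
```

x = 18.0; y = 81; result = 81

81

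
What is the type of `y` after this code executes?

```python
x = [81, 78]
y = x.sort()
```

list.sort() returns None (mutates in place)

NoneType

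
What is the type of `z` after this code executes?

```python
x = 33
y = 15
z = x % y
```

int % int = int

int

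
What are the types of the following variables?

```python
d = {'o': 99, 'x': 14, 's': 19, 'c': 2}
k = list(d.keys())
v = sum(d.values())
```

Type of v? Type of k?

sum of ints is int; list() converts to list

int, list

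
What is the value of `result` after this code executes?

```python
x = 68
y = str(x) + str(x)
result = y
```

x = 68; y = '6868'; result = '6868'

'6868'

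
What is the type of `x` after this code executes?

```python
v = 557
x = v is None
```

'is' comparison returns bool

bool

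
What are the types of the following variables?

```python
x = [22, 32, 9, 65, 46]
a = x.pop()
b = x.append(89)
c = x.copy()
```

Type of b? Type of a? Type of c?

append() returns None; pop() returns element; copy() returns list

NoneType, int, list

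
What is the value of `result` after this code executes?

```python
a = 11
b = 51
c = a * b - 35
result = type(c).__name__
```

a is int; b is int; c is int; result = 'int'

'int'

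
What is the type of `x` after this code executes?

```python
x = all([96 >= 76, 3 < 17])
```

all() returns bool

bool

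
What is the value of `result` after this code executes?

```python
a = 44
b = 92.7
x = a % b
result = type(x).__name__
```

a is int; b is float; x is float; result = 'float'

'float'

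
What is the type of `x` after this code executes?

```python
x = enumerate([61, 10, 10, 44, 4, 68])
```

enumerate() returns an enumerate object

enumerate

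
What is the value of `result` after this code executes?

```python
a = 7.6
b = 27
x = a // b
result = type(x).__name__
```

a is float; b is int; x is float; result = 'float'

'float'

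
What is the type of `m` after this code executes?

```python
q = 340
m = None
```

None has type NoneType

NoneType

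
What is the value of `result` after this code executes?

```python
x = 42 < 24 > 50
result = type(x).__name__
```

x is bool; result = 'bool'

'bool'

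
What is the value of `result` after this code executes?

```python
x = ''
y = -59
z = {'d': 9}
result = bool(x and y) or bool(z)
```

x = ''; y = -59; z = {'d': 9}; result = True

True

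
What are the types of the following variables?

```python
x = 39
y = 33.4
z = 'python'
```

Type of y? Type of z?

y is assigned a number with a decimal point, so it is a float; z is assigned a quoted string literal, so it is a str

float, str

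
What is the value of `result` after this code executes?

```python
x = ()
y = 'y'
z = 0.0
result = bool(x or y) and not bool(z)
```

x = (); y = 'y'; z = 0.0; result = True

True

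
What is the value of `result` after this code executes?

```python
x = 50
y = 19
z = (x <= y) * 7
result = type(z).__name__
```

x is int; y is int; z is int; result = 'int'

'int'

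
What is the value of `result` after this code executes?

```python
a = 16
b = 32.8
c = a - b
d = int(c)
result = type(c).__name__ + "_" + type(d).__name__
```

a is int; b is float; c is float; d is int; result = 'float_int'

'float_int'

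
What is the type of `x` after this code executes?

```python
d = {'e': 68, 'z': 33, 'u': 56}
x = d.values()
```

.values() returns dict_values view

dict_values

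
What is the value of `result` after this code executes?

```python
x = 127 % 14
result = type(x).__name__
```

x is int; result = 'int'

'int'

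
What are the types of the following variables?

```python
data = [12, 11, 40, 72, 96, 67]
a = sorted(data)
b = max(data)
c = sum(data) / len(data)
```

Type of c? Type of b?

int / int = float; max of ints returns int

float, int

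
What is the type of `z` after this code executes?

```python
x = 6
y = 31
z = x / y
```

int / int = float

float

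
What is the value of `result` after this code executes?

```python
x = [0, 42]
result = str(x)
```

x = [0, 42]; result = '[0, 42]'

'[0, 42]'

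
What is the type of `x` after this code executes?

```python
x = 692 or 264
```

'or' returns first truthy value (int)

int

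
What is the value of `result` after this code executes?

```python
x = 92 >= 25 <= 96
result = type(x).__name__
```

x is bool; result = 'bool'

'bool'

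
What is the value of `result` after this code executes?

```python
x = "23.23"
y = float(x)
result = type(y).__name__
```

x is str; y is float; result = 'float'

'float'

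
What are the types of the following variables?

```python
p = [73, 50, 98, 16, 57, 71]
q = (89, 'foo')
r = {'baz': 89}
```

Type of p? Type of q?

p is assigned a list literal (square brackets); q is assigned a tuple (parenthesized, comma-separated values)

list, tuple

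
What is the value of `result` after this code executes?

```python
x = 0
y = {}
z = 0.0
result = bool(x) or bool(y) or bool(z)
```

x = 0; y = {}; z = 0.0; result = False

False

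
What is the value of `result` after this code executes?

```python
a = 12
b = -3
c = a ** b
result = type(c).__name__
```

a is int; b is int; c is float; result = 'float'

'float'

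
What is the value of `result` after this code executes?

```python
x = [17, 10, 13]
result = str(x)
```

x = [17, 10, 13]; result = '[17, 10, 13]'

'[17, 10, 13]'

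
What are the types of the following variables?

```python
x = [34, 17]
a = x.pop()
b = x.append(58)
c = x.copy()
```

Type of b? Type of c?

append() returns None; copy() returns list

NoneType, list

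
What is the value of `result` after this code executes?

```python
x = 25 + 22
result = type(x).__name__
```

x is int; result = 'int'

'int'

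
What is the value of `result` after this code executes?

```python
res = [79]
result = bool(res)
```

res = [79]; result = True

True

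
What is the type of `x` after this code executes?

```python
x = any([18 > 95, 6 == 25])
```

any() returns bool

bool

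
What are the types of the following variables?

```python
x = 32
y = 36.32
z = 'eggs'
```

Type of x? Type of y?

x is assigned a bare integer (no decimal point), so it is an int; y is assigned a number with a decimal point, so it is a float

int, float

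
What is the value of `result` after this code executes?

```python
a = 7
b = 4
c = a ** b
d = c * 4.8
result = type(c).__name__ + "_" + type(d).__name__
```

a is int; b is int; c is int; d is float; result = 'int_float'

'int_float'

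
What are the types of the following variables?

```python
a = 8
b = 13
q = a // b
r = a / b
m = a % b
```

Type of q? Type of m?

// returns int; % of ints returns int

int, int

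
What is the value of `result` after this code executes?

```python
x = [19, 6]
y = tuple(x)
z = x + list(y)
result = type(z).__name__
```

x is list; y is tuple; z is list; result = 'list'

'list'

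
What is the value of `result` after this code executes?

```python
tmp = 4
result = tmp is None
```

tmp = 4; result = False

False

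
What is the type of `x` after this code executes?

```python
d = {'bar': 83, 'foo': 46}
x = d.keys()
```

.keys() returns dict_keys view

dict_keys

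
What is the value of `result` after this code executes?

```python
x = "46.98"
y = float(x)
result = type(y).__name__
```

x is str; y is float; result = 'float'

'float'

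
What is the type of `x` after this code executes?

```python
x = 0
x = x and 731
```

'and' returns first falsy value (0 is int)

int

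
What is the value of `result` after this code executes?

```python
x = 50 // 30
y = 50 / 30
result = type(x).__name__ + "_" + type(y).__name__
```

x is int; y is float; result = 'int_float'

'int_float'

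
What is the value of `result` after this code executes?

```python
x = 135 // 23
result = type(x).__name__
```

x is int; result = 'int'

'int'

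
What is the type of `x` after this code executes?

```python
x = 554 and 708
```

'and' with truthy values returns last operand (int)

int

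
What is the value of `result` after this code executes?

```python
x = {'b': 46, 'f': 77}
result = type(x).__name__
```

x is dict; result = 'dict'

'dict'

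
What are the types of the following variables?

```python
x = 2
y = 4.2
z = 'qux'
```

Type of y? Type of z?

y is assigned a number with a decimal point, so it is a float; z is assigned a quoted string literal, so it is a str

float, str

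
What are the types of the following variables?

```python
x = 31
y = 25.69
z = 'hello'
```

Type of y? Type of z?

y is assigned a number with a decimal point, so it is a float; z is assigned a quoted string literal, so it is a str

float, str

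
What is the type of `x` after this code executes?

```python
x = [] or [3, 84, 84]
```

'or' returns first truthy value (list)

list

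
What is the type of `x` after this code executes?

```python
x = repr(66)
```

repr() returns str

str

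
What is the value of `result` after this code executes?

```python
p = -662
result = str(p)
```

p = -662; result = '-662'

'-662'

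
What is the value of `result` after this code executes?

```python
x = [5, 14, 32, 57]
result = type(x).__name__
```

x is list; result = 'list'

'list'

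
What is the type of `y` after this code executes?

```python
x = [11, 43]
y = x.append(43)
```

list.append() returns None (mutates in place)

NoneType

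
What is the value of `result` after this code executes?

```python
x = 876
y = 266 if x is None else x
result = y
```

x = 876; y = 876; result = 876

876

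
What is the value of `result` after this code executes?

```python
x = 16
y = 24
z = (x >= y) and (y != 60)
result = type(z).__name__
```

x is int; y is int; z is bool; result = 'bool'

'bool'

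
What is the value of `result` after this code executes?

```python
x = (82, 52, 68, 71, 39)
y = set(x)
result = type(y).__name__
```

x is tuple; y is set; result = 'set'

'set'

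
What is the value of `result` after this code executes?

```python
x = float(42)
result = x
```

x = 42.0; result = 42.0

42.0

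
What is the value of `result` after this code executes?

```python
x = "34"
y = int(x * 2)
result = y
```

x = '34'; y = 3434; result = 3434

3434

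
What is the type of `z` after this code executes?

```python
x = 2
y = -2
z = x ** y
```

int ** negative = float

float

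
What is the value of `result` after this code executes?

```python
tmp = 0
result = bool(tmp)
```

tmp = 0; result = False

False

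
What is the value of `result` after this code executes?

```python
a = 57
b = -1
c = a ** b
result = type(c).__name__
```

a is int; b is int; c is float; result = 'float'

'float'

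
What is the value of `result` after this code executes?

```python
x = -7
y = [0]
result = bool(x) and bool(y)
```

x = -7; y = [0]; result = True

True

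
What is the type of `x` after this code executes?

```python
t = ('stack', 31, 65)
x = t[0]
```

Index 0 of tuple is a str literal

str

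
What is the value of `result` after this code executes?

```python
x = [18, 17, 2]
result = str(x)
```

x = [18, 17, 2]; result = '[18, 17, 2]'

'[18, 17, 2]'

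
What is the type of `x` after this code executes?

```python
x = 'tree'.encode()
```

str.encode() returns bytes

bytes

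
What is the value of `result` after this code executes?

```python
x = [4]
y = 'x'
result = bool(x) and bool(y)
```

x = [4]; y = 'x'; result = True

True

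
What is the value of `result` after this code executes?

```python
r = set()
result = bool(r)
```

r = set(); result = False

False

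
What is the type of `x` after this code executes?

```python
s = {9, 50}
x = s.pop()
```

Popping from set[int] returns int

int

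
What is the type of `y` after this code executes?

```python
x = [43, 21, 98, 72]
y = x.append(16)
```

list.append() returns None (mutates in place)

NoneType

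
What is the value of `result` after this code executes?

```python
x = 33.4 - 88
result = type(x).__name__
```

x is float; result = 'float'

'float'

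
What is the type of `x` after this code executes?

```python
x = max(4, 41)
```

max() of ints returns int

int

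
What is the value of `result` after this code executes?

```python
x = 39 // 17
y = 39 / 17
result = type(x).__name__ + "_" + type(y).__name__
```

x is int; y is float; result = 'int_float'

'int_float'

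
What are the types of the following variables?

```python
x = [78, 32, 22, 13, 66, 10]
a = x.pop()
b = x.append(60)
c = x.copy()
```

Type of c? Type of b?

copy() returns list; append() returns None

list, NoneType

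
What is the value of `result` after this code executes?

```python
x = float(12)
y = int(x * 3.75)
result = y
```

x = 12.0; y = 45; result = 45

45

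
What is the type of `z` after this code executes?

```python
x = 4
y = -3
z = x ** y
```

int ** negative = float

float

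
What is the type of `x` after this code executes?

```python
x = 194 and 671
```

'and' with truthy values returns last operand (int)

int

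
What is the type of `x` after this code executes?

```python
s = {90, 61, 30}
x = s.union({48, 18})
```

set.union() returns a new set

set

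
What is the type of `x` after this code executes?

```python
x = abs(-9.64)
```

abs() of float returns float

float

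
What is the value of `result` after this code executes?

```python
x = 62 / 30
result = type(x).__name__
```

x is float; result = 'float'

'float'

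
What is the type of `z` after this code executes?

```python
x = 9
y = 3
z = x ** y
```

positive int ** positive int = int

int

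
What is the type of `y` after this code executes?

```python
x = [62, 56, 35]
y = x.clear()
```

list.clear() returns None

NoneType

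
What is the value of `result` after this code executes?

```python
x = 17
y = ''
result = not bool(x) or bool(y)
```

x = 17; y = ''; result = False

False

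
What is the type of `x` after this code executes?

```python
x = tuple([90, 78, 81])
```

tuple() constructor returns tuple

tuple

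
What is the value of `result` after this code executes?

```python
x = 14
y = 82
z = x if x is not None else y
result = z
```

x = 14; y = 82; z = 14; result = 14

14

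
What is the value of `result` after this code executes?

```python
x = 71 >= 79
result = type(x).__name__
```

x is bool; result = 'bool'

'bool'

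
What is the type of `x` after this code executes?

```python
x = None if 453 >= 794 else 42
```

453 >= 794 is False, so the else branch is taken

int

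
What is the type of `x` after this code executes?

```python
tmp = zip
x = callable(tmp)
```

callable() returns bool

bool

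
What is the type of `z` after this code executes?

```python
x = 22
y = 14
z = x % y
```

int % int = int

int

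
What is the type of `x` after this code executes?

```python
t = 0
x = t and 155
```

'and' returns first falsy value (0 is int)

int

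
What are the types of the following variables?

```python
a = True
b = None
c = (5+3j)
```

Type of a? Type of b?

a is assigned the constant True, which has type bool; b is assigned None, whose type is NoneType

bool, NoneType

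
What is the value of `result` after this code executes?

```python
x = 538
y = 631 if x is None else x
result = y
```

x = 538; y = 538; result = 538

538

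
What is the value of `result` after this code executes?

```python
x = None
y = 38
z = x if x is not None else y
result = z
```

x = None; y = 38; z = 38; result = 38

38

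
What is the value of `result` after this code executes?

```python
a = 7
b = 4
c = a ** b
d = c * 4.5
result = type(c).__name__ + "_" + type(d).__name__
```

a is int; b is int; c is int; d is float; result = 'int_float'

'int_float'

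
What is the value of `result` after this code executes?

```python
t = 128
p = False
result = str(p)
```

t = 128; p = False; result = 'False'

'False'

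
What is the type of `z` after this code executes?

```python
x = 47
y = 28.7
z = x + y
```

int + float = float

float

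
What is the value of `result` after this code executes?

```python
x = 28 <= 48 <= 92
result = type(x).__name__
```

x is bool; result = 'bool'

'bool'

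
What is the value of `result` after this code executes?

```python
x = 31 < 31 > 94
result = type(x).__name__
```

x is bool; result = 'bool'

'bool'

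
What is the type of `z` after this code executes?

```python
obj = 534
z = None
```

None has type NoneType

NoneType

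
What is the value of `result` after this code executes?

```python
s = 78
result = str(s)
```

s = 78; result = '78'

'78'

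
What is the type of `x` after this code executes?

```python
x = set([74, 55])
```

set() constructor returns set

set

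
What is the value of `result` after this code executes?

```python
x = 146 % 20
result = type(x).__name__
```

x is int; result = 'int'

'int'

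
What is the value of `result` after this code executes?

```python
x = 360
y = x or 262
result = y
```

x = 360; y = 360; result = 360

360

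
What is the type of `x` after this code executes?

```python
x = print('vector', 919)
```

print() returns None

NoneType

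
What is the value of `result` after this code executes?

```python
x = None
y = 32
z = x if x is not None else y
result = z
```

x = None; y = 32; z = 32; result = 32

32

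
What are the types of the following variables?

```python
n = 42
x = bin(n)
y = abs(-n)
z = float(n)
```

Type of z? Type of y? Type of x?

float() returns float; abs() of int returns int; bin() returns str

float, int, str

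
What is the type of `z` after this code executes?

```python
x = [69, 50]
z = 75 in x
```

'in' operator returns bool

bool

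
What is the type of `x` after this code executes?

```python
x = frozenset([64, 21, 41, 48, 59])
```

frozenset() returns frozenset

frozenset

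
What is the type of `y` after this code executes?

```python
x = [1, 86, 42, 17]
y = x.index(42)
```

list.index() returns int

int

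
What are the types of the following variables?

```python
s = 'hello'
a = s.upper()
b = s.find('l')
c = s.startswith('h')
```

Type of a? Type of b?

upper() returns str; find() returns int

str, int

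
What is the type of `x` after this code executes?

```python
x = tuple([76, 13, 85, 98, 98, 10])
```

tuple() constructor returns tuple

tuple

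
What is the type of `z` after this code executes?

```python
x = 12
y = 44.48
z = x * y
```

int * float = float

float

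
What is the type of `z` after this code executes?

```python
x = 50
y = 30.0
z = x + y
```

int + float = float

float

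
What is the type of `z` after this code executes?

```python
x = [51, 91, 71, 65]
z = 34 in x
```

'in' operator returns bool

bool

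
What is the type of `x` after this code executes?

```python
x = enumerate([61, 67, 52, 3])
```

enumerate() returns an enumerate object

enumerate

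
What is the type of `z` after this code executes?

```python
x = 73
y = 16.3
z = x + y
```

int + float = float

float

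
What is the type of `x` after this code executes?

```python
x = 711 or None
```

'or' returns first truthy value

int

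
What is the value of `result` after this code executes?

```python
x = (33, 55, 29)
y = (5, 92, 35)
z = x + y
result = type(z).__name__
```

x is tuple; y is tuple; z is tuple; result = 'tuple'

'tuple'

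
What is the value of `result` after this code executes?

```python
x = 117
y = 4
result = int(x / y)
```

x = 117; y = 4; result = 29

29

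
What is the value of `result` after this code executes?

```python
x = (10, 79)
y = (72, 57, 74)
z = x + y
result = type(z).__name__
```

x is tuple; y is tuple; z is tuple; result = 'tuple'

'tuple'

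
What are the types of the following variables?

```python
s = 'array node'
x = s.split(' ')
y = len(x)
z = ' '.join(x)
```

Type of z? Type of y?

str.join() returns str; len() returns int

str, int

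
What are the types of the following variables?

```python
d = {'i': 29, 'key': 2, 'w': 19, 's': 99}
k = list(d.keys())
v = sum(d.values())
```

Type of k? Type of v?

list() converts to list; sum of ints is int

list, int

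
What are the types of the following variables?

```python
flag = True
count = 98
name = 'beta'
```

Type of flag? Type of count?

flag is assigned the constant True, which has type bool; count is assigned a bare integer (no decimal point), so it is an int

bool, int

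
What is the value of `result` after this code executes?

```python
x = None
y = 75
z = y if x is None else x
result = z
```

x = None; y = 75; z = 75; result = 75

75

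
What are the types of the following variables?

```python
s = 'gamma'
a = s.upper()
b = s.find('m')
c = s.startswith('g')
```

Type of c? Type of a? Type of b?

startswith() returns bool; upper() returns str; find() returns int

bool, str, int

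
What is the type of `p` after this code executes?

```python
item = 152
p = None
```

None has type NoneType

NoneType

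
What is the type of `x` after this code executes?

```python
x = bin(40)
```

bin() returns str representation

str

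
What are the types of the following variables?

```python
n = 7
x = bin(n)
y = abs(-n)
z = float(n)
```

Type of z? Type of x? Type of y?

float() returns float; bin() returns str; abs() of int returns int

float, str, int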